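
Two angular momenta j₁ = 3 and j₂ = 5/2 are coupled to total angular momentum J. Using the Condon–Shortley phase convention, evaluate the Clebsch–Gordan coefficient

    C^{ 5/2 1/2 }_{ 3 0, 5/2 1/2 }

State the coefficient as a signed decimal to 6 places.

triangle: 3!×3!×2!/9! = 72/362880
(j±m)!: 3!×3!×3!×2!×3!×2! = 5184
prefactor² = (2J+1)×Δ×N² = 216/35
  k=1: −1/(1!×2!×2!×2!×1!×0!) = -1/8
  k=2: +1/(2!×1!×1!×1!×2!×1!) = 1/4
  k=3: −1/(3!×0!×0!×0!×3!×2!) = -1/72
Σ = 1/9  ⇒  CG² = 216/35×1/9² = 8/105
CG = +√(8/105) = +0.276026

+0.276026  (= +√(8/105))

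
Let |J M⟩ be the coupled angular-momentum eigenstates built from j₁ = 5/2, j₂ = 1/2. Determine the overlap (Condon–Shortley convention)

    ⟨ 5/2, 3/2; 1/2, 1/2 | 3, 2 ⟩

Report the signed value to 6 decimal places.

+√(5/6) ≈ +0.912871

j₁+j₂−J=0  J+j₁−j₂=5  J−j₁+j₂=1  j₁+j₂+J+1=7
(j₁±m₁, j₂±m₂, J±M) = (4,1,1,0,5,1)
P² = 480
sum k=0..0:
  [0] +1/24 = 1/24
S = 1/24
C² = P²·S² = 5/6 ; C = +0.912871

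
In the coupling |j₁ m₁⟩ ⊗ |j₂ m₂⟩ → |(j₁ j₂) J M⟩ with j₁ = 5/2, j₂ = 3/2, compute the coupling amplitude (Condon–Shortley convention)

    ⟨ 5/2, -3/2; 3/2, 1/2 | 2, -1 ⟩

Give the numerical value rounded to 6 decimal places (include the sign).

√[5·2!3!1!/7! · 1!4!2!1!1!3!] = √(24/7)
  +(−1)^1/∏(1,1,3,1,0,0)! = -1/6  (running -1/6)
  +(−1)^2/∏(2,0,2,0,1,1)! = 1/4  (running 1/12)
⟨..|..⟩ = √(24/7)·(1/12) = +0.154303

+√(1/42) = +0.154303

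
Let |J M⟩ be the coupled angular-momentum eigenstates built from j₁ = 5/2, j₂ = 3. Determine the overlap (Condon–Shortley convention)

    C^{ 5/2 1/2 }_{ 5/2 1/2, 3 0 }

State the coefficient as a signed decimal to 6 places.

triangle: 3!×2!×3!/9! = 72/362880
(j±m)!: 3!×2!×3!×3!×3!×2! = 5184
prefactor² = (2J+1)×Δ×N² = 216/35
  k=0: +1/(0!×3!×2!×3!×0!×0!) = 1/72
  k=1: −1/(1!×2!×1!×2!×1!×1!) = -1/4
  k=2: +1/(2!×1!×0!×1!×2!×2!) = 1/8
Σ = -1/9  ⇒  CG² = 216/35×(-1/9)² = 8/105
CG = −√(8/105) = -0.276026

-0.276026  (= −√(8/105))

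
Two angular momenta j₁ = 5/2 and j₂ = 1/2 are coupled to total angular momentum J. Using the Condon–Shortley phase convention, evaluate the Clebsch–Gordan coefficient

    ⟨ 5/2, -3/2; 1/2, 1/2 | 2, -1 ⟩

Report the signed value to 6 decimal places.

−√(2/3) = -0.816497

triangle: 1!·4!·0!/6! = 24/720
(j±m)!: 1!·4!·1!·0!·1!·3! = 144
prefactor² = (2J+1)·Δ·N² = 24
  k=1: −1/(1!·0!·3!·0!·1!·0!) = -1/6
Σ = -1/6  ⇒  CG² = 24·(-1/6)² = 2/3
CG = −√(2/3) = -0.816497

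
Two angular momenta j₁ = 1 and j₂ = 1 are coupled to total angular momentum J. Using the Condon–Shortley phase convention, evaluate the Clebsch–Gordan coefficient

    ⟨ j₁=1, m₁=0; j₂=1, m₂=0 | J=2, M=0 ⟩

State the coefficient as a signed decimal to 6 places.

triangle: 0!·2!·2!/5! = 4/120
(j±m)!: 1!·1!·1!·1!·2!·2! = 4
prefactor² = (2J+1)·Δ·N² = 2/3
  k=0: +1/(0!·0!·1!·1!·1!·1!) = 1
Σ = 1  ⇒  CG² = 2/3·1² = 2/3
CG = +√(2/3) = +0.816497

+0.816497  (= +√(2/3))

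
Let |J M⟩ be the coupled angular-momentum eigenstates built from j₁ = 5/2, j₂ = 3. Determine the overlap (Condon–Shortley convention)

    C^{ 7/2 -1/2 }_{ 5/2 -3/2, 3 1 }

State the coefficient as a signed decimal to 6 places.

j₁+j₂−J=2  J+j₁−j₂=3  J−j₁+j₂=4  j₁+j₂+J+1=10
(j₁±m₁, j₂±m₂, J±M) = (1,4,4,2,3,4)
P² = 18432/175
sum k=1..2:
  [1] −1/36 = -1/36
  [2] +1/16 = 1/16
S = 5/144
C² = P²·S² = 8/63 ; C = +0.356348

+√(8/63) = +0.356348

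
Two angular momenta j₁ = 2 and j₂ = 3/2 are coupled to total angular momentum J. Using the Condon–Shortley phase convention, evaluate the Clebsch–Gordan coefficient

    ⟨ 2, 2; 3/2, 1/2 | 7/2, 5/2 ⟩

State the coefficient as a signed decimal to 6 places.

+0.654654

j₁+j₂−J=0  J+j₁−j₂=4  J−j₁+j₂=3  j₁+j₂+J+1=8
(j₁±m₁, j₂±m₂, J±M) = (4,0,2,1,6,1)
P² = 6912/7
sum k=0..0:
  [0] +1/48 = 1/48
S = 1/48
C² = P²·S² = 3/7 ; C = +0.654654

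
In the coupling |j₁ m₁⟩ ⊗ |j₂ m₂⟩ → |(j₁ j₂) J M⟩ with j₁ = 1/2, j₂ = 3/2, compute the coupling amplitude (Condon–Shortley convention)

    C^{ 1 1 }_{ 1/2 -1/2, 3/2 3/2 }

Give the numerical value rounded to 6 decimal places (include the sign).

−√(3/4) ≈ -0.866025

j₁+j₂−J=1  J+j₁−j₂=0  J−j₁+j₂=2  j₁+j₂+J+1=4
(j₁±m₁, j₂±m₂, J±M) = (0,1,3,0,2,0)
P² = 3
sum k=1..1:
  [1] −1/2 = -1/2
S = -1/2
C² = P²·S² = 3/4 ; C = -0.866025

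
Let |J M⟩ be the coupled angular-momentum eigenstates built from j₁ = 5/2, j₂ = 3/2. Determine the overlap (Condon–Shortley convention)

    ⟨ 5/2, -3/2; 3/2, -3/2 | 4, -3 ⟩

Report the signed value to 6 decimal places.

√[9·0!5!3!/9! · 1!4!0!3!1!7!] = √(12960)
  +(−1)^0/∏(0,0,4,0,1,3)! = 1/144  (running 1/144)
⟨..|..⟩ = √(12960)·(1/144) = +0.790569

+0.790569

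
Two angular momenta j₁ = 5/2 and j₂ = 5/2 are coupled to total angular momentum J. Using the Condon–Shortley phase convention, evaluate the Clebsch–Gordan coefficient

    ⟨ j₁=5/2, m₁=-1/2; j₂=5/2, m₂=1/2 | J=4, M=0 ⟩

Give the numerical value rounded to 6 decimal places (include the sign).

−√(1/7) ≈ -0.377964

j₁+j₂−J=1  J+j₁−j₂=4  J−j₁+j₂=4  j₁+j₂+J+1=10
(j₁±m₁, j₂±m₂, J±M) = (2,3,3,2,4,4)
P² = 20736/175
sum k=0..1:
  [0] +1/36 = 1/36
  [1] −1/16 = -1/16
S = -5/144
C² = P²·S² = 1/7 ; C = -0.377964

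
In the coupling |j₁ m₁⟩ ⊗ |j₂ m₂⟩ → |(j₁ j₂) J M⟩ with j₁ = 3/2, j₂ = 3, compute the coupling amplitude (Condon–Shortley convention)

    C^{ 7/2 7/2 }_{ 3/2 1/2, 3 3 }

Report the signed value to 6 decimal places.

−√(2/3) = -0.816497

triangle: 1!×2!×5!/9! = 240/362880
(j±m)!: 2!×1!×6!×0!×7!×0! = 7257600
prefactor² = (2J+1)×Δ×N² = 38400
  k=1: −1/(1!×0!×0!×5!×2!×0!) = -1/240
Σ = -1/240  ⇒  CG² = 38400×(-1/240)² = 2/3
CG = −√(2/3) = -0.816497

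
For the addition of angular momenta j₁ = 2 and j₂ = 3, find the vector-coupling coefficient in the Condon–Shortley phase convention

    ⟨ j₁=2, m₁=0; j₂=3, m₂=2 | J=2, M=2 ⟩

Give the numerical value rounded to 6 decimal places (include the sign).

triangle: 3!×1!×3!/8! = 36/40320
(j±m)!: 2!×2!×5!×1!×4!×0! = 11520
prefactor² = (2J+1)×Δ×N² = 360/7
  k=2: +1/(2!×1!×0!×3!×1!×0!) = 1/12
Σ = 1/12  ⇒  CG² = 360/7×1/12² = 5/14
CG = +√(5/14) = +0.597614

+0.597614  (= +√(5/14))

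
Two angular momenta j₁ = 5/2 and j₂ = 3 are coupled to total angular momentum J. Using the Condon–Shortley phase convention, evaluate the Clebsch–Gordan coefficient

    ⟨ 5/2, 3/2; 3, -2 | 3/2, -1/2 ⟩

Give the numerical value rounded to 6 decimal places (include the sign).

triangle: 4!·1!·2!/8! = 48/40320
(j±m)!: 4!·1!·1!·5!·1!·2! = 5760
prefactor² = (2J+1)·Δ·N² = 192/7
  k=0: +1/(0!·4!·1!·1!·0!·1!) = 1/24
  k=1: −1/(1!·3!·0!·0!·1!·2!) = -1/12
Σ = -1/24  ⇒  CG² = 192/7·(-1/24)² = 1/21
CG = −√(1/21) = -0.218218

−√(1/21) ≈ -0.218218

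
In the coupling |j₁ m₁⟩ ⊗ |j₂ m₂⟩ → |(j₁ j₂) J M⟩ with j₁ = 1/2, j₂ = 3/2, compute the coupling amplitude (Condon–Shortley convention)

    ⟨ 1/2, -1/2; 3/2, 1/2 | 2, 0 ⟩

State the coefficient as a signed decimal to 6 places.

+0.707107  (= +√(1/2))

triangle: 0!·1!·3!/5! = 6/120
(j±m)!: 0!·1!·2!·1!·2!·2! = 8
prefactor² = (2J+1)·Δ·N² = 2
  k=0: +1/(0!·0!·1!·2!·0!·1!) = 1/2
Σ = 1/2  ⇒  CG² = 2·1/2² = 1/2
CG = +√(1/2) = +0.707107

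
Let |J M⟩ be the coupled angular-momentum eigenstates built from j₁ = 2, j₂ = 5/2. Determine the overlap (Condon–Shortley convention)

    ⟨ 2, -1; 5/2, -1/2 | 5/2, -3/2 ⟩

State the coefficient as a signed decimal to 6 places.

-0.414039

triangle: 2!*2!*3!/8! = 24/40320
(j±m)!: 1!*3!*2!*3!*1!*4! = 1728
prefactor² = (2J+1)*Δ*N² = 216/35
  k=1: −1/(1!*1!*2!*1!*0!*2!) = -1/4
  k=2: +1/(2!*0!*1!*0!*1!*3!) = 1/12
Σ = -1/6  ⇒  CG² = 216/35*(-1/6)² = 6/35
CG = −√(6/35) = -0.414039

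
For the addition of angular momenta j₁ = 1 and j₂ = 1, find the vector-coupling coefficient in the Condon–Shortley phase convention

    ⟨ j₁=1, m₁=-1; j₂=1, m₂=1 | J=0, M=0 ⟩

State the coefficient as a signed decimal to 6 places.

j₁+j₂−J=2  J+j₁−j₂=0  J−j₁+j₂=0  j₁+j₂+J+1=3
(j₁±m₁, j₂±m₂, J±M) = (0,2,2,0,0,0)
P² = 4/3
sum k=2..2:
  [2] +1/2 = 1/2
S = 1/2
C² = P²·S² = 1/3 ; C = +0.577350

+0.577350  (= +√(1/3))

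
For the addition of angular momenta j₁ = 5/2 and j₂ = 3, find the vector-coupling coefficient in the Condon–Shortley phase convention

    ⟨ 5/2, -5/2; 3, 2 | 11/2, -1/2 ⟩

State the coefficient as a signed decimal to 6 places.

+√(1/77) = +0.113961

triangle: 0!·5!·6!/12! = 86400/479001600
(j±m)!: 0!·5!·5!·1!·5!·6! = 1244160000
prefactor² = (2J+1)·Δ·N² = 207360000/77
  k=0: +1/(0!·0!·5!·5!·0!·1!) = 1/14400
Σ = 1/14400  ⇒  CG² = 207360000/77·1/14400² = 1/77
CG = +√(1/77) = +0.113961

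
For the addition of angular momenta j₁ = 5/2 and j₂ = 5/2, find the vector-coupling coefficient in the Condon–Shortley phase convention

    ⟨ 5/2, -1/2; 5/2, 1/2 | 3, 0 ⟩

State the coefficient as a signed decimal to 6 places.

√[7·2!3!3!/9! · 2!3!3!2!3!3!] = √(36/5)
  +(−1)^0/∏(0,2,3,3,0,0)! = 1/72  (running 1/72)
  +(−1)^1/∏(1,1,2,2,1,1)! = -1/4  (running -17/72)
  +(−1)^2/∏(2,0,1,1,2,2)! = 1/8  (running -1/9)
⟨..|..⟩ = √(36/5)·(-1/9) = -0.298142

-0.298142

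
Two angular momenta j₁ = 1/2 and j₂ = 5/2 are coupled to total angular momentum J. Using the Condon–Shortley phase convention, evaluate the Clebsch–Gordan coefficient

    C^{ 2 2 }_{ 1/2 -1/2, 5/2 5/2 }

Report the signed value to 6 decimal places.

j₁+j₂−J=1  J+j₁−j₂=0  J−j₁+j₂=4  j₁+j₂+J+1=6
(j₁±m₁, j₂±m₂, J±M) = (0,1,5,0,4,0)
P² = 480
sum k=1..1:
  [1] −1/24 = -1/24
S = -1/24
C² = P²·S² = 5/6 ; C = -0.912871

−√(5/6) = -0.912871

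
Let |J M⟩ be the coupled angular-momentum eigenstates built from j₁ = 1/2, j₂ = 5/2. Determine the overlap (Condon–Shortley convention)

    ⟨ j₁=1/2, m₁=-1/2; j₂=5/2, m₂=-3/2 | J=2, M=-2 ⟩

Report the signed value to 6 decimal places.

-0.408248  (= −√(1/6))

j₁+j₂−J=1  J+j₁−j₂=0  J−j₁+j₂=4  j₁+j₂+J+1=6
(j₁±m₁, j₂±m₂, J±M) = (0,1,1,4,0,4)
P² = 96
sum k=1..1:
  [1] −1/24 = -1/24
S = -1/24
C² = P²·S² = 1/6 ; C = -0.408248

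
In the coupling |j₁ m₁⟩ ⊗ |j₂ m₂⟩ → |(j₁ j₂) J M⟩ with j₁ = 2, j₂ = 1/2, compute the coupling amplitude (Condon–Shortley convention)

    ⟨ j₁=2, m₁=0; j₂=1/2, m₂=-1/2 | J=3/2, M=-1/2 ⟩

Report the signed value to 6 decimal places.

triangle: 1!×3!×0!/5! = 6/120
(j±m)!: 2!×2!×0!×1!×1!×2! = 8
prefactor² = (2J+1)×Δ×N² = 8/5
  k=0: +1/(0!×1!×2!×0!×1!×0!) = 1/2
Σ = 1/2  ⇒  CG² = 8/5×1/2² = 2/5
CG = +√(2/5) = +0.632456

+0.632456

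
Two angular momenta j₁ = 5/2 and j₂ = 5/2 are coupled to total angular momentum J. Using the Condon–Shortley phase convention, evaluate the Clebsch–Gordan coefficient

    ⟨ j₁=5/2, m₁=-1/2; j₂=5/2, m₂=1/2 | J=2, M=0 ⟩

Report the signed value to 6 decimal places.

+0.436436  (= +√(4/21))

j₁+j₂−J=3  J+j₁−j₂=2  J−j₁+j₂=2  j₁+j₂+J+1=8
(j₁±m₁, j₂±m₂, J±M) = (2,3,3,2,2,2)
P² = 12/7
sum k=1..3:
  [1] −1/8 = -1/8
  [2] +1/2 = 1/2
  [3] −1/24 = -1/24
S = 1/3
C² = P²·S² = 4/21 ; C = +0.436436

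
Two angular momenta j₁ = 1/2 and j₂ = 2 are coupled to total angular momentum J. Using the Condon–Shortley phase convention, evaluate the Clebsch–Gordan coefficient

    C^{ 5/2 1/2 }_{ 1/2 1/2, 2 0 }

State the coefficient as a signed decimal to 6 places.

triangle: 0!×1!×4!/6! = 24/720
(j±m)!: 1!×0!×2!×2!×3!×2! = 48
prefactor² = (2J+1)×Δ×N² = 48/5
  k=0: +1/(0!×0!×0!×2!×1!×2!) = 1/4
Σ = 1/4  ⇒  CG² = 48/5×1/4² = 3/5
CG = +√(3/5) = +0.774597

+0.774597  (= +√(3/5))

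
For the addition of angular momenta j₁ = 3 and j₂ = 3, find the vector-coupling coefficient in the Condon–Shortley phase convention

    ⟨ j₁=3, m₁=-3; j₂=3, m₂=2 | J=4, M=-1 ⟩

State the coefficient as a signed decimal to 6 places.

triangle: 2!*4!*4!/11! = 1152/39916800
(j±m)!: 0!*6!*5!*1!*3!*5! = 62208000
prefactor² = (2J+1)*Δ*N² = 1244160/77
  k=2: +1/(2!*0!*4!*3!*0!*1!) = 1/288
Σ = 1/288  ⇒  CG² = 1244160/77*1/288² = 15/77
CG = +√(15/77) = +0.441367

+√(15/77) = +0.441367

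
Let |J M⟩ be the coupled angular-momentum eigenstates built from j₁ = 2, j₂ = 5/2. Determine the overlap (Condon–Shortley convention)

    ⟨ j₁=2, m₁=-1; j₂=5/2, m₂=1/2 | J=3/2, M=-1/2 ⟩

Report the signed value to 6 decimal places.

+√(5/21) = +0.487950

√[4·3!1!2!/7! · 1!3!3!2!1!2!] = √(48/35)
  +(−1)^2/∏(2,1,1,1,0,1)! = 1/2  (running 1/2)
  +(−1)^3/∏(3,0,0,0,1,2)! = -1/12  (running 5/12)
⟨..|..⟩ = √(48/35)·(5/12) = +0.487950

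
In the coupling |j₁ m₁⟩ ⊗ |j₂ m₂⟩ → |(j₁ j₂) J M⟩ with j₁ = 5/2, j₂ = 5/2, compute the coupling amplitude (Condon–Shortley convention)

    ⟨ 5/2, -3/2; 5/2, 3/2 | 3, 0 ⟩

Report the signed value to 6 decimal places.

+√(49/180) = +0.521749

√[7·2!3!3!/9! · 1!4!4!1!3!3!] = √(144/5)
  +(−1)^1/∏(1,1,3,3,0,0)! = -1/36  (running -1/36)
  +(−1)^2/∏(2,0,2,2,1,1)! = 1/8  (running 7/72)
⟨..|..⟩ = √(144/5)·(7/72) = +0.521749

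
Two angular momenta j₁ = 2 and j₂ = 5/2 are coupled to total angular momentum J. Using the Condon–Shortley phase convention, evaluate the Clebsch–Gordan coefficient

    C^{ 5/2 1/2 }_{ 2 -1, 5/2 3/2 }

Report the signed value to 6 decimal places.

√[6·2!2!3!/8! · 1!3!4!1!3!2!] = √(216/35)
  +(−1)^1/∏(1,1,2,3,0,0)! = -1/12  (running -1/12)
  +(−1)^2/∏(2,0,1,2,1,1)! = 1/4  (running 1/6)
⟨..|..⟩ = √(216/35)·(1/6) = +0.414039

+√(6/35) = +0.414039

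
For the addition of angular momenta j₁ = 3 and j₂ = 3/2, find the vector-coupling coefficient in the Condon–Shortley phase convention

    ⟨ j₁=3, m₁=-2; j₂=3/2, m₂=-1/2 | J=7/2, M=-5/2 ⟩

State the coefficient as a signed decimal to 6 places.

triangle: 1!*5!*2!/9! = 240/362880
(j±m)!: 1!*5!*1!*2!*1!*6! = 172800
prefactor² = (2J+1)*Δ*N² = 6400/7
  k=0: +1/(0!*1!*5!*1!*0!*1!) = 1/120
  k=1: −1/(1!*0!*4!*0!*1!*2!) = -1/48
Σ = -1/80  ⇒  CG² = 6400/7*(-1/80)² = 1/7
CG = −√(1/7) = -0.377964

-0.377964  (= −√(1/7))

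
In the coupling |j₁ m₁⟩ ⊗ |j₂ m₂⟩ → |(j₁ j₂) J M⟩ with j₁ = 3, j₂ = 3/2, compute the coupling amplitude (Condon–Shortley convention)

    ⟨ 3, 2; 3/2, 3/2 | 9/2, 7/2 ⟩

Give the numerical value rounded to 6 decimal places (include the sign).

+0.816497

√[10·0!6!3!/10! · 5!1!3!0!8!1!] = √(345600)
  +(−1)^0/∏(0,0,1,3,5,0)! = 1/720  (running 1/720)
⟨..|..⟩ = √(345600)·(1/720) = +0.816497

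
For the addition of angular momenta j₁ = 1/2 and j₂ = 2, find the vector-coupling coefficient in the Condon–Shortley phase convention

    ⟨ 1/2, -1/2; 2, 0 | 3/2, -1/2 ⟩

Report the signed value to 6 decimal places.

√[4·1!0!3!/5! · 0!1!2!2!1!2!] = √(8/5)
  +(−1)^1/∏(1,0,0,1,0,2)! = -1/2  (running -1/2)
⟨..|..⟩ = √(8/5)·(-1/2) = -0.632456

-0.632456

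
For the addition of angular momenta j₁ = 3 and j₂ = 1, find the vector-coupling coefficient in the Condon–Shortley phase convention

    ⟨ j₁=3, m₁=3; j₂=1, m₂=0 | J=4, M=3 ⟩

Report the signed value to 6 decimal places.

+√(1/4) ≈ +0.500000

j₁+j₂−J=0  J+j₁−j₂=6  J−j₁+j₂=2  j₁+j₂+J+1=9
(j₁±m₁, j₂±m₂, J±M) = (6,0,1,1,7,1)
P² = 129600
sum k=0..0:
  [0] +1/720 = 1/720
S = 1/720
C² = P²·S² = 1/4 ; C = +0.500000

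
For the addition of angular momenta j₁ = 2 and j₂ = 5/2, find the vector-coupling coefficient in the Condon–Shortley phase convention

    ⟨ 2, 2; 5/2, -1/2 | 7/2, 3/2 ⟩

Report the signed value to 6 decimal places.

+√(8/21) = +0.617213

√[8·1!3!4!/9! · 4!0!2!3!5!2!] = √(1536/7)
  +(−1)^0/∏(0,1,0,2,3,2)! = 1/24  (running 1/24)
⟨..|..⟩ = √(1536/7)·(1/24) = +0.617213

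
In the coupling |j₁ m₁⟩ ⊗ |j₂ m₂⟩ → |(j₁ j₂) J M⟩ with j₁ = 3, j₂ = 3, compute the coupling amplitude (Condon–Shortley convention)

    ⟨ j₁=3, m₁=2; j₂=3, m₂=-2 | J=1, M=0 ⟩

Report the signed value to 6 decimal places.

√[3·5!1!1!/8! · 5!1!1!5!1!1!] = √(900/7)
  +(−1)^0/∏(0,5,1,1,0,0)! = 1/120  (running 1/120)
  +(−1)^1/∏(1,4,0,0,1,1)! = -1/24  (running -1/30)
⟨..|..⟩ = √(900/7)·(-1/30) = -0.377964

−√(1/7) = -0.377964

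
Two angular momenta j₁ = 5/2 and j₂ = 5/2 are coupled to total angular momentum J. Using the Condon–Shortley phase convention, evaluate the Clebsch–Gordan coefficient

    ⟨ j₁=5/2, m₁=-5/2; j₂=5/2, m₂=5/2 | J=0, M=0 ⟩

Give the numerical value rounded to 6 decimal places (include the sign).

−√(1/6) ≈ -0.408248

triangle: 5!*0!*0!/6! = 120/720
(j±m)!: 0!*5!*5!*0!*0!*0! = 14400
prefactor² = (2J+1)*Δ*N² = 2400
  k=5: −1/(5!*0!*0!*0!*0!*0!) = -1/120
Σ = -1/120  ⇒  CG² = 2400*(-1/120)² = 1/6
CG = −√(1/6) = -0.408248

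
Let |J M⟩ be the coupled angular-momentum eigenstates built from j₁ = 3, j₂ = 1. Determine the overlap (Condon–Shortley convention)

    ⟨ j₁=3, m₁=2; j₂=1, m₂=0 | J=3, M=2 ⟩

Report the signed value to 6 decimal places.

+0.577350

j₁+j₂−J=1  J+j₁−j₂=5  J−j₁+j₂=1  j₁+j₂+J+1=8
(j₁±m₁, j₂±m₂, J±M) = (5,1,1,1,5,1)
P² = 300
sum k=0..1:
  [0] +1/24 = 1/24
  [1] −1/120 = -1/120
S = 1/30
C² = P²·S² = 1/3 ; C = +0.577350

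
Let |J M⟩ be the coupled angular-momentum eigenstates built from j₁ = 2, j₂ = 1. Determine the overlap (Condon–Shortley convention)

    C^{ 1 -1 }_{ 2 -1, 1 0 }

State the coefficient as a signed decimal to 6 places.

−√(3/10) = -0.547723

triangle: 2!*2!*0!/5! = 4/120
(j±m)!: 1!*3!*1!*1!*0!*2! = 12
prefactor² = (2J+1)*Δ*N² = 6/5
  k=1: −1/(1!*1!*2!*0!*0!*0!) = -1/2
Σ = -1/2  ⇒  CG² = 6/5*(-1/2)² = 3/10
CG = −√(3/10) = -0.547723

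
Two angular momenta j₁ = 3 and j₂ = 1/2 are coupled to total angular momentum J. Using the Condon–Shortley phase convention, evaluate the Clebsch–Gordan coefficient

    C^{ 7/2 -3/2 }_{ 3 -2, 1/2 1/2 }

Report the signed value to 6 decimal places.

j₁+j₂−J=0  J+j₁−j₂=6  J−j₁+j₂=1  j₁+j₂+J+1=8
(j₁±m₁, j₂±m₂, J±M) = (1,5,1,0,2,5)
P² = 28800/7
sum k=0..0:
  [0] +1/120 = 1/120
S = 1/120
C² = P²·S² = 2/7 ; C = +0.534522

+0.534522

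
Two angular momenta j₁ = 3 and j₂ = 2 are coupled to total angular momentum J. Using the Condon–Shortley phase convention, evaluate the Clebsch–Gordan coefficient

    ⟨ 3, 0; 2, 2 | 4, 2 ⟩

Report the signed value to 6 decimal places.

j₁+j₂−J=1  J+j₁−j₂=5  J−j₁+j₂=3  j₁+j₂+J+1=10
(j₁±m₁, j₂±m₂, J±M) = (3,3,4,0,6,2)
P² = 15552/7
sum k=1..1:
  [1] −1/72 = -1/72
S = -1/72
C² = P²·S² = 3/7 ; C = -0.654654

-0.654654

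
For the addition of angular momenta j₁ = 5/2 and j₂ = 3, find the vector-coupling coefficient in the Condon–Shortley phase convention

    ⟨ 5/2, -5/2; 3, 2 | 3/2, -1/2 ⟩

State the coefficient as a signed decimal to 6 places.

+√(5/21) ≈ +0.487950

triangle: 4!×1!×2!/8! = 48/40320
(j±m)!: 0!×5!×5!×1!×1!×2! = 28800
prefactor² = (2J+1)×Δ×N² = 960/7
  k=4: +1/(4!×0!×1!×1!×0!×1!) = 1/24
Σ = 1/24  ⇒  CG² = 960/7×1/24² = 5/21
CG = +√(5/21) = +0.487950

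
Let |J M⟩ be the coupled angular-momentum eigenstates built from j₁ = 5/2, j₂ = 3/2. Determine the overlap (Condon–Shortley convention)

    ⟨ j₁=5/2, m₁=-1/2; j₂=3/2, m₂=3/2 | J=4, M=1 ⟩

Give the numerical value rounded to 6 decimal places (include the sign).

j₁+j₂−J=0  J+j₁−j₂=5  J−j₁+j₂=3  j₁+j₂+J+1=9
(j₁±m₁, j₂±m₂, J±M) = (2,3,3,0,5,3)
P² = 6480/7
sum k=0..0:
  [0] +1/72 = 1/72
S = 1/72
C² = P²·S² = 5/28 ; C = +0.422577

+0.422577  (= +√(5/28))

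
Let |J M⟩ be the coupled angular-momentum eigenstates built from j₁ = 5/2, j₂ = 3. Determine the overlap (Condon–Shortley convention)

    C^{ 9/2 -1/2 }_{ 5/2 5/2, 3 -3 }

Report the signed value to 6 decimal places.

√[10·1!4!5!/11! · 5!0!0!6!4!5!] = √(13824000/77)
  +(−1)^0/∏(0,1,0,0,4,5)! = 1/2880  (running 1/2880)
⟨..|..⟩ = √(13824000/77)·(1/2880) = +0.147122

+0.147122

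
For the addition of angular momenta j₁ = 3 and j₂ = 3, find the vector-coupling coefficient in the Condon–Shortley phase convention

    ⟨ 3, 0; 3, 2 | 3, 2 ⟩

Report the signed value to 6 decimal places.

√[7·3!3!3!/10! · 3!3!5!1!5!1!] = √(216)
  +(−1)^2/∏(2,1,1,3,2,0)! = 1/24  (running 1/24)
  +(−1)^3/∏(3,0,0,2,3,1)! = -1/72  (running 1/36)
⟨..|..⟩ = √(216)·(1/36) = +0.408248

+0.408248  (= +√(1/6))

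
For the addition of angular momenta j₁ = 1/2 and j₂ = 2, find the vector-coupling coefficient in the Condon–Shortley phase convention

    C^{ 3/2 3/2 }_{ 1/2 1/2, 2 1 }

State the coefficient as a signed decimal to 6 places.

√[4·1!0!3!/5! · 1!0!3!1!3!0!] = √(36/5)
  +(−1)^0/∏(0,1,0,3,0,0)! = 1/6  (running 1/6)
⟨..|..⟩ = √(36/5)·(1/6) = +0.447214

+√(1/5) ≈ +0.447214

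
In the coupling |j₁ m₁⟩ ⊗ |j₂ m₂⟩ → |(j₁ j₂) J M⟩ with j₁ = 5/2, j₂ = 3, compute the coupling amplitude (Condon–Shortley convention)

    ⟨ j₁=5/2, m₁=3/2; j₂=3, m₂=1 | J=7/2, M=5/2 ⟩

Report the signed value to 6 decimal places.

−√(10/63) ≈ -0.398410

j₁+j₂−J=2  J+j₁−j₂=3  J−j₁+j₂=4  j₁+j₂+J+1=10
(j₁±m₁, j₂±m₂, J±M) = (4,1,4,2,6,1)
P² = 18432/35
sum k=0..1:
  [0] +1/96 = 1/96
  [1] −1/36 = -1/36
S = -5/288
C² = P²·S² = 10/63 ; C = -0.398410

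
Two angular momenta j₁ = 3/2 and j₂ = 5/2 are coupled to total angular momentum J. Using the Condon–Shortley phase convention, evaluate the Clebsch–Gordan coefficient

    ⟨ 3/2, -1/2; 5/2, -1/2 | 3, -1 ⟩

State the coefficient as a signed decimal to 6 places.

j₁+j₂−J=1  J+j₁−j₂=2  J−j₁+j₂=4  j₁+j₂+J+1=8
(j₁±m₁, j₂±m₂, J±M) = (1,2,2,3,2,4)
P² = 48/5
sum k=0..1:
  [0] +1/8 = 1/8
  [1] −1/6 = -1/6
S = -1/24
C² = P²·S² = 1/60 ; C = -0.129099

−√(1/60) ≈ -0.129099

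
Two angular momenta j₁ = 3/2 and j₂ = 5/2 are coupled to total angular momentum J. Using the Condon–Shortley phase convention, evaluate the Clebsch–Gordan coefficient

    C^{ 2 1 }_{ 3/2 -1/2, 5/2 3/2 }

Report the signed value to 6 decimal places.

j₁+j₂−J=2  J+j₁−j₂=1  J−j₁+j₂=3  j₁+j₂+J+1=7
(j₁±m₁, j₂±m₂, J±M) = (1,2,4,1,3,1)
P² = 24/7
sum k=1..2:
  [1] −1/6 = -1/6
  [2] +1/4 = 1/4
S = 1/12
C² = P²·S² = 1/42 ; C = +0.154303

+0.154303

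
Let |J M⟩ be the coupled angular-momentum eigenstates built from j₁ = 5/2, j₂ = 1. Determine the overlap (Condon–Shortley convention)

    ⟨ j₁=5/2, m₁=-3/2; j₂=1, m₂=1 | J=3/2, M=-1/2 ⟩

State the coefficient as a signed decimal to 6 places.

√[4·2!3!0!/6! · 1!4!2!0!1!2!] = √(32/5)
  +(−1)^2/∏(2,0,2,0,1,0)! = 1/4  (running 1/4)
⟨..|..⟩ = √(32/5)·(1/4) = +0.632456

+√(2/5) = +0.632456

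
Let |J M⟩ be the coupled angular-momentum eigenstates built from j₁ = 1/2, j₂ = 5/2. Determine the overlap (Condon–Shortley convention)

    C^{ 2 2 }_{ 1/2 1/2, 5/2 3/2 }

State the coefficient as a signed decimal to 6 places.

+√(1/6) = +0.408248

j₁+j₂−J=1  J+j₁−j₂=0  J−j₁+j₂=4  j₁+j₂+J+1=6
(j₁±m₁, j₂±m₂, J±M) = (1,0,4,1,4,0)
P² = 96
sum k=0..0:
  [0] +1/24 = 1/24
S = 1/24
C² = P²·S² = 1/6 ; C = +0.408248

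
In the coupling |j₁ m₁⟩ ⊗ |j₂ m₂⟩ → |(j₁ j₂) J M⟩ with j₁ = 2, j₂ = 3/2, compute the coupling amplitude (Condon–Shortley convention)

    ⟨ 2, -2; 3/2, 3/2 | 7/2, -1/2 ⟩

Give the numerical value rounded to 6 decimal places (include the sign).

+0.169031

j₁+j₂−J=0  J+j₁−j₂=4  J−j₁+j₂=3  j₁+j₂+J+1=8
(j₁±m₁, j₂±m₂, J±M) = (0,4,3,0,3,4)
P² = 20736/35
sum k=0..0:
  [0] +1/144 = 1/144
S = 1/144
C² = P²·S² = 1/35 ; C = +0.169031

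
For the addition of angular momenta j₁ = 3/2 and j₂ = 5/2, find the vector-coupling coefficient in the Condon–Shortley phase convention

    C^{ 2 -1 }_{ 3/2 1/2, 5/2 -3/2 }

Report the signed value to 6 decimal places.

+0.154303  (= +√(1/42))

triangle: 2!×1!×3!/7! = 12/5040
(j±m)!: 2!×1!×1!×4!×1!×3! = 288
prefactor² = (2J+1)×Δ×N² = 24/7
  k=0: +1/(0!×2!×1!×1!×0!×2!) = 1/4
  k=1: −1/(1!×1!×0!×0!×1!×3!) = -1/6
Σ = 1/12  ⇒  CG² = 24/7×1/12² = 1/42
CG = +√(1/42) = +0.154303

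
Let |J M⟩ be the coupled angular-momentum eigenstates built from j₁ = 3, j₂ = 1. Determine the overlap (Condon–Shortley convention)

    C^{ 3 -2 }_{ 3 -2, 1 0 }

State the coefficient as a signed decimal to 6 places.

j₁+j₂−J=1  J+j₁−j₂=5  J−j₁+j₂=1  j₁+j₂+J+1=8
(j₁±m₁, j₂±m₂, J±M) = (1,5,1,1,1,5)
P² = 300
sum k=0..1:
  [0] +1/120 = 1/120
  [1] −1/24 = -1/24
S = -1/30
C² = P²·S² = 1/3 ; C = -0.577350

-0.577350  (= −√(1/3))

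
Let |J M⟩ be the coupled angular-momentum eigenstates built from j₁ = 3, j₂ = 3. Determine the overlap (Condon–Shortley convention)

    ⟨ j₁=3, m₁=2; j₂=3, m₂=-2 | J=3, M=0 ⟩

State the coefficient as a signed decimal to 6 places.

+0.408248

j₁+j₂−J=3  J+j₁−j₂=3  J−j₁+j₂=3  j₁+j₂+J+1=10
(j₁±m₁, j₂±m₂, J±M) = (5,1,1,5,3,3)
P² = 216
sum k=0..1:
  [0] +1/24 = 1/24
  [1] −1/72 = -1/72
S = 1/36
C² = P²·S² = 1/6 ; C = +0.408248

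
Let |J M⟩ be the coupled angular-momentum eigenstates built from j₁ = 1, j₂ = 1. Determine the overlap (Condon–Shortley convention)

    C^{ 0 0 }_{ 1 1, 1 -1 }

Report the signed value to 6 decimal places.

√[1·2!0!0!/3! · 2!0!0!2!0!0!] = √(4/3)
  +(−1)^0/∏(0,2,0,0,0,0)! = 1/2  (running 1/2)
⟨..|..⟩ = √(4/3)·(1/2) = +0.577350

+√(1/3) ≈ +0.577350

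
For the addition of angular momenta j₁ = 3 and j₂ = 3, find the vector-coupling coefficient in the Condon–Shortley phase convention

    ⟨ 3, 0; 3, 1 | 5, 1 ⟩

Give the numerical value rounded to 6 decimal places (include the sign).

-0.345033  (= −√(5/42))

j₁+j₂−J=1  J+j₁−j₂=5  J−j₁+j₂=5  j₁+j₂+J+1=12
(j₁±m₁, j₂±m₂, J±M) = (3,3,4,2,6,4)
P² = 69120/7
sum k=0..1:
  [0] +1/288 = 1/288
  [1] −1/144 = -1/144
S = -1/288
C² = P²·S² = 5/42 ; C = -0.345033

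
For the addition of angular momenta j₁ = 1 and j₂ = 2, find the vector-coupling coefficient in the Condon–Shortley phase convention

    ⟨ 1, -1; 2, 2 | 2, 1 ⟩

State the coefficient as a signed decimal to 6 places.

−√(1/3) ≈ -0.577350

√[5·1!1!3!/6! · 0!2!4!0!3!1!] = √(12)
  +(−1)^1/∏(1,0,1,3,0,0)! = -1/6  (running -1/6)
⟨..|..⟩ = √(12)·(-1/6) = -0.577350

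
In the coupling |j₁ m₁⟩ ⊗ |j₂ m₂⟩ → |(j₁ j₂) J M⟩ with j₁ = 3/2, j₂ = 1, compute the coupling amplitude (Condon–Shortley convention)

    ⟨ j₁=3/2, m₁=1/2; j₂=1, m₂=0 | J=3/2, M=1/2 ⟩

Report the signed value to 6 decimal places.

√[4·1!2!1!/5! · 2!1!1!1!2!1!] = √(4/15)
  +(−1)^0/∏(0,1,1,1,1,0)! = 1  (running 1)
  +(−1)^1/∏(1,0,0,0,2,1)! = -1/2  (running 1/2)
⟨..|..⟩ = √(4/15)·(1/2) = +0.258199

+√(1/15) ≈ +0.258199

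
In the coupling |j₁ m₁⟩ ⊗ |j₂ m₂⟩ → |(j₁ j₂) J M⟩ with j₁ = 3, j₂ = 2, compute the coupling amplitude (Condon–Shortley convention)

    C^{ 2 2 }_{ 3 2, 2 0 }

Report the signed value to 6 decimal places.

j₁+j₂−J=3  J+j₁−j₂=3  J−j₁+j₂=1  j₁+j₂+J+1=8
(j₁±m₁, j₂±m₂, J±M) = (5,1,2,2,4,0)
P² = 360/7
sum k=1..1:
  [1] −1/12 = -1/12
S = -1/12
C² = P²·S² = 5/14 ; C = -0.597614

−√(5/14) = -0.597614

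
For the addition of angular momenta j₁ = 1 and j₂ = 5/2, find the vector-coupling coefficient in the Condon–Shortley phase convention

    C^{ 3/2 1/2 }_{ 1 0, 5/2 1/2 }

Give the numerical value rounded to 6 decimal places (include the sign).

-0.632456  (= −√(2/5))

j₁+j₂−J=2  J+j₁−j₂=0  J−j₁+j₂=3  j₁+j₂+J+1=6
(j₁±m₁, j₂±m₂, J±M) = (1,1,3,2,2,1)
P² = 8/5
sum k=1..1:
  [1] −1/2 = -1/2
S = -1/2
C² = P²·S² = 2/5 ; C = -0.632456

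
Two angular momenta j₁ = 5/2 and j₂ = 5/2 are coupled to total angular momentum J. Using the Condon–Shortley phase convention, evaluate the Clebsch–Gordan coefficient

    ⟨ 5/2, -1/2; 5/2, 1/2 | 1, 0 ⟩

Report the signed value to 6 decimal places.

√[3·4!1!1!/7! · 2!3!3!2!1!1!] = √(72/35)
  +(−1)^2/∏(2,2,1,1,0,0)! = 1/4  (running 1/4)
  +(−1)^3/∏(3,1,0,0,1,1)! = -1/6  (running 1/12)
⟨..|..⟩ = √(72/35)·(1/12) = +0.119523

+0.119523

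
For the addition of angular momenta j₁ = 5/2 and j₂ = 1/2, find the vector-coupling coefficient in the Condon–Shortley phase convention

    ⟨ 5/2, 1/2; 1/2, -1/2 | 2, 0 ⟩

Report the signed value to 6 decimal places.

j₁+j₂−J=1  J+j₁−j₂=4  J−j₁+j₂=0  j₁+j₂+J+1=6
(j₁±m₁, j₂±m₂, J±M) = (3,2,0,1,2,2)
P² = 8
sum k=0..0:
  [0] +1/4 = 1/4
S = 1/4
C² = P²·S² = 1/2 ; C = +0.707107

+√(1/2) ≈ +0.707107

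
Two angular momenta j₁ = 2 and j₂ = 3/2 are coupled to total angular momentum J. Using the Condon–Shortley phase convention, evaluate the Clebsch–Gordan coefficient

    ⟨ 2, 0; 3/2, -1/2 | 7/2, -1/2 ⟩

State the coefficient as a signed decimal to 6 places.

+√(18/35) = +0.717137

triangle: 0!*4!*3!/8! = 144/40320
(j±m)!: 2!*2!*1!*2!*3!*4! = 1152
prefactor² = (2J+1)*Δ*N² = 1152/35
  k=0: +1/(0!*0!*2!*1!*2!*2!) = 1/8
Σ = 1/8  ⇒  CG² = 1152/35*1/8² = 18/35
CG = +√(18/35) = +0.717137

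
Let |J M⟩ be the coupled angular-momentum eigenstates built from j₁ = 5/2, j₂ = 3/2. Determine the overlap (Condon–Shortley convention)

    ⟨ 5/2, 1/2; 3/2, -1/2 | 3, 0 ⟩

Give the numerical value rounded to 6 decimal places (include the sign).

√[7·1!4!2!/8! · 3!2!1!2!3!3!] = √(36/5)
  +(−1)^0/∏(0,1,2,1,2,1)! = 1/4  (running 1/4)
  +(−1)^1/∏(1,0,1,0,3,2)! = -1/12  (running 1/6)
⟨..|..⟩ = √(36/5)·(1/6) = +0.447214

+√(1/5) = +0.447214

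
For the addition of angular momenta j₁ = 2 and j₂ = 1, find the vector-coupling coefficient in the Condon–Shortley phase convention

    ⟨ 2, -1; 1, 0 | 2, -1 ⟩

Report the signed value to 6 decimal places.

-0.408248  (= −√(1/6))

√[5·1!3!1!/6! · 1!3!1!1!1!3!] = √(3/2)
  +(−1)^0/∏(0,1,3,1,0,0)! = 1/6  (running 1/6)
  +(−1)^1/∏(1,0,2,0,1,1)! = -1/2  (running -1/3)
⟨..|..⟩ = √(3/2)·(-1/3) = -0.408248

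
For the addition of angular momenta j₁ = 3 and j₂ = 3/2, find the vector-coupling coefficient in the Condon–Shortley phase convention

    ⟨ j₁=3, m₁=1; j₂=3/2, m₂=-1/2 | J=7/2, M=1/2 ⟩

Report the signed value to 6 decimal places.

+0.534522  (= +√(2/7))

√[8·1!5!2!/9! · 4!2!1!2!4!3!] = √(512/7)
  +(−1)^0/∏(0,1,2,1,3,1)! = 1/12  (running 1/12)
  +(−1)^1/∏(1,0,1,0,4,2)! = -1/48  (running 1/16)
⟨..|..⟩ = √(512/7)·(1/16) = +0.534522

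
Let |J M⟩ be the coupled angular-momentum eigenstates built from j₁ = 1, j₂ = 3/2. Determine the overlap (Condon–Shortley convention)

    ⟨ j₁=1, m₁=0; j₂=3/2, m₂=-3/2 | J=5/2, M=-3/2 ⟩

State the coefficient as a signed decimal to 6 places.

+√(2/5) ≈ +0.632456

√[6·0!2!3!/6! · 1!1!0!3!1!4!] = √(72/5)
  +(−1)^0/∏(0,0,1,0,1,3)! = 1/6  (running 1/6)
⟨..|..⟩ = √(72/5)·(1/6) = +0.632456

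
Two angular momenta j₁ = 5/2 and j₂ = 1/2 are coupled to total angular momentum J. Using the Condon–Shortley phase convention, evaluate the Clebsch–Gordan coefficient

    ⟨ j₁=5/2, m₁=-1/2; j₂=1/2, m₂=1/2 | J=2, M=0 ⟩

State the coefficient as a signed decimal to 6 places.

-0.707107  (= −√(1/2))

j₁+j₂−J=1  J+j₁−j₂=4  J−j₁+j₂=0  j₁+j₂+J+1=6
(j₁±m₁, j₂±m₂, J±M) = (2,3,1,0,2,2)
P² = 8
sum k=1..1:
  [1] −1/4 = -1/4
S = -1/4
C² = P²·S² = 1/2 ; C = -0.707107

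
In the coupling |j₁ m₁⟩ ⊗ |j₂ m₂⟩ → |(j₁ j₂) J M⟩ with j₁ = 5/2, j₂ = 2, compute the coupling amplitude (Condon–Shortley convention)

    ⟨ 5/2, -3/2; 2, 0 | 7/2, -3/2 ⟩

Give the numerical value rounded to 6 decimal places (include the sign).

−√(2/7) = -0.534522

triangle: 1!×4!×3!/9! = 144/362880
(j±m)!: 1!×4!×2!×2!×2!×5! = 23040
prefactor² = (2J+1)×Δ×N² = 512/7
  k=0: +1/(0!×1!×4!×2!×0!×1!) = 1/48
  k=1: −1/(1!×0!×3!×1!×1!×2!) = -1/12
Σ = -1/16  ⇒  CG² = 512/7×(-1/16)² = 2/7
CG = −√(2/7) = -0.534522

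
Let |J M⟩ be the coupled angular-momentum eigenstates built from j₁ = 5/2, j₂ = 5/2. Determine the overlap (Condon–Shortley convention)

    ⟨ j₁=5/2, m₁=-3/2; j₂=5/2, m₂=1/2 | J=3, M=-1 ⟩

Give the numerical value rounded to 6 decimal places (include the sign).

+0.182574  (= +√(1/30))

j₁+j₂−J=2  J+j₁−j₂=3  J−j₁+j₂=3  j₁+j₂+J+1=9
(j₁±m₁, j₂±m₂, J±M) = (1,4,3,2,2,4)
P² = 96/5
sum k=1..2:
  [1] −1/12 = -1/12
  [2] +1/8 = 1/8
S = 1/24
C² = P²·S² = 1/30 ; C = +0.182574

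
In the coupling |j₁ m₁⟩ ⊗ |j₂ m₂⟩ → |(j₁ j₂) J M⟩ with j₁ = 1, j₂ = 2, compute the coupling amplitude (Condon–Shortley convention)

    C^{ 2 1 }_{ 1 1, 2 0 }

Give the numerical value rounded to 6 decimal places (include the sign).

j₁+j₂−J=1  J+j₁−j₂=1  J−j₁+j₂=3  j₁+j₂+J+1=6
(j₁±m₁, j₂±m₂, J±M) = (2,0,2,2,3,1)
P² = 2
sum k=0..0:
  [0] +1/2 = 1/2
S = 1/2
C² = P²·S² = 1/2 ; C = +0.707107

+0.707107  (= +√(1/2))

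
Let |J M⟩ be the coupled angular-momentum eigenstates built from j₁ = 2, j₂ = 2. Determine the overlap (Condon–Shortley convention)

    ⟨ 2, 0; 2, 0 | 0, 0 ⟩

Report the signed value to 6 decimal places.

+√(1/5) ≈ +0.447214

√[1·4!0!0!/5! · 2!2!2!2!0!0!] = √(16/5)
  +(−1)^2/∏(2,2,0,0,0,0)! = 1/4  (running 1/4)
⟨..|..⟩ = √(16/5)·(1/4) = +0.447214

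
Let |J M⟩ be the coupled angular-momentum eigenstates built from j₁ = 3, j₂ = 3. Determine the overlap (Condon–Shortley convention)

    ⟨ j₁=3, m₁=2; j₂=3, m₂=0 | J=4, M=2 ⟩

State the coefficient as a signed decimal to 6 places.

√[9·2!4!4!/11! · 5!1!3!3!6!2!] = √(124416/77)
  +(−1)^0/∏(0,2,1,3,3,1)! = 1/72  (running 1/72)
  +(−1)^1/∏(1,1,0,2,4,2)! = -1/96  (running 1/288)
⟨..|..⟩ = √(124416/77)·(1/288) = +0.139573

+√(3/154) ≈ +0.139573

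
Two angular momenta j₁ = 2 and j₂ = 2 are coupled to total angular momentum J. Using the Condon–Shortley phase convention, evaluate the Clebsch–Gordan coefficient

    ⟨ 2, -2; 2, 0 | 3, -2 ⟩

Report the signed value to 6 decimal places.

-0.707107

triangle: 1!·3!·3!/8! = 36/40320
(j±m)!: 0!·4!·2!·2!·1!·5! = 11520
prefactor² = (2J+1)·Δ·N² = 72
  k=1: −1/(1!·0!·3!·1!·0!·2!) = -1/12
Σ = -1/12  ⇒  CG² = 72·(-1/12)² = 1/2
CG = −√(1/2) = -0.707107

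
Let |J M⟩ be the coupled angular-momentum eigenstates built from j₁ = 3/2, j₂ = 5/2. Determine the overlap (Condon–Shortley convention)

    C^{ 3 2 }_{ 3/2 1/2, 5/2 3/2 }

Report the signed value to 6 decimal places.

j₁+j₂−J=1  J+j₁−j₂=2  J−j₁+j₂=4  j₁+j₂+J+1=8
(j₁±m₁, j₂±m₂, J±M) = (2,1,4,1,5,1)
P² = 48
sum k=0..1:
  [0] +1/24 = 1/24
  [1] −1/12 = -1/12
S = -1/24
C² = P²·S² = 1/12 ; C = -0.288675

-0.288675  (= −√(1/12))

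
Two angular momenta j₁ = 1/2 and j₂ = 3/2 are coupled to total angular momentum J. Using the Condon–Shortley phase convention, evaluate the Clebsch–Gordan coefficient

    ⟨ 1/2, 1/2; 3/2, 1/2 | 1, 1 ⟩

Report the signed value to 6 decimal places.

+√(1/4) = +0.500000

triangle: 1!·0!·2!/4! = 2/24
(j±m)!: 1!·0!·2!·1!·2!·0! = 4
prefactor² = (2J+1)·Δ·N² = 1
  k=0: +1/(0!·1!·0!·2!·0!·0!) = 1/2
Σ = 1/2  ⇒  CG² = 1·1/2² = 1/4
CG = +√(1/4) = +0.500000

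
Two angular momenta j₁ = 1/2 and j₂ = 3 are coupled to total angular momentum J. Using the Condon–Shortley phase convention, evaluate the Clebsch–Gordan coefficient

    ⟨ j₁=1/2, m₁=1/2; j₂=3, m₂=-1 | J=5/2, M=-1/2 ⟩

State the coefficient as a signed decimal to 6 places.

+√(4/7) = +0.755929

j₁+j₂−J=1  J+j₁−j₂=0  J−j₁+j₂=5  j₁+j₂+J+1=7
(j₁±m₁, j₂±m₂, J±M) = (1,0,2,4,2,3)
P² = 576/7
sum k=0..0:
  [0] +1/12 = 1/12
S = 1/12
C² = P²·S² = 4/7 ; C = +0.755929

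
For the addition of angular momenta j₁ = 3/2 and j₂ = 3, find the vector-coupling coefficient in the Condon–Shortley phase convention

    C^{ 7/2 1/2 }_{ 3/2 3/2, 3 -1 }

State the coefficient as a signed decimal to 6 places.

j₁+j₂−J=1  J+j₁−j₂=2  J−j₁+j₂=5  j₁+j₂+J+1=9
(j₁±m₁, j₂±m₂, J±M) = (3,0,2,4,4,3)
P² = 1536/7
sum k=0..0:
  [0] +1/24 = 1/24
S = 1/24
C² = P²·S² = 8/21 ; C = +0.617213

+0.617213  (= +√(8/21))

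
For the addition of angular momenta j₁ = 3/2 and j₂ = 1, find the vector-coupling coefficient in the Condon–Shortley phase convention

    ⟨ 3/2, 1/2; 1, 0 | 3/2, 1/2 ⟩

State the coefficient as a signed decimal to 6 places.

triangle: 1!×2!×1!/5! = 2/120
(j±m)!: 2!×1!×1!×1!×2!×1! = 4
prefactor² = (2J+1)×Δ×N² = 4/15
  k=0: +1/(0!×1!×1!×1!×1!×0!) = 1
  k=1: −1/(1!×0!×0!×0!×2!×1!) = -1/2
Σ = 1/2  ⇒  CG² = 4/15×1/2² = 1/15
CG = +√(1/15) = +0.258199

+0.258199  (= +√(1/15))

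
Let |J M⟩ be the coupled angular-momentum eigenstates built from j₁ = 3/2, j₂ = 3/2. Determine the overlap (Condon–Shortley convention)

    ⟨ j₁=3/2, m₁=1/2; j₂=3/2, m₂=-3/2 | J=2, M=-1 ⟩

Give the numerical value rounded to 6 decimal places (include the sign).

√[5·1!2!2!/6! · 2!1!0!3!1!3!] = √(2)
  +(−1)^0/∏(0,1,1,0,1,2)! = 1/2  (running 1/2)
⟨..|..⟩ = √(2)·(1/2) = +0.707107

+√(1/2) = +0.707107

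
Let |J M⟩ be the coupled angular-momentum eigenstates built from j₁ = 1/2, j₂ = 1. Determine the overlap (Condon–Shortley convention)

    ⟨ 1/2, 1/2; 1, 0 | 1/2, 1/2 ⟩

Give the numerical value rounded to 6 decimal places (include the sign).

triangle: 1!*0!*1!/3! = 1/6
(j±m)!: 1!*0!*1!*1!*1!*0! = 1
prefactor² = (2J+1)*Δ*N² = 1/3
  k=0: +1/(0!*1!*0!*1!*0!*0!) = 1
Σ = 1  ⇒  CG² = 1/3*1² = 1/3
CG = +√(1/3) = +0.577350

+0.577350  (= +√(1/3))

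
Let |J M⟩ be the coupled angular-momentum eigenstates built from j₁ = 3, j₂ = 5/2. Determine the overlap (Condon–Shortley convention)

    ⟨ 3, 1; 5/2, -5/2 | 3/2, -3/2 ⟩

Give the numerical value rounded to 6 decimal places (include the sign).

+0.267261

√[4·4!2!1!/8! · 4!2!0!5!0!3!] = √(1152/7)
  +(−1)^0/∏(0,4,2,0,0,1)! = 1/48  (running 1/48)
⟨..|..⟩ = √(1152/7)·(1/48) = +0.267261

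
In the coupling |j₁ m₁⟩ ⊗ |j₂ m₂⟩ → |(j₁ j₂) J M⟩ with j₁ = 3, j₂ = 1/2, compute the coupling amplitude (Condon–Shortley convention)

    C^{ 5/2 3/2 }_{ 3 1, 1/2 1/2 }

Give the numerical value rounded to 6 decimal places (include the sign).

j₁+j₂−J=1  J+j₁−j₂=5  J−j₁+j₂=0  j₁+j₂+J+1=7
(j₁±m₁, j₂±m₂, J±M) = (4,2,1,0,4,1)
P² = 1152/7
sum k=1..1:
  [1] −1/24 = -1/24
S = -1/24
C² = P²·S² = 2/7 ; C = -0.534522

-0.534522  (= −√(2/7))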